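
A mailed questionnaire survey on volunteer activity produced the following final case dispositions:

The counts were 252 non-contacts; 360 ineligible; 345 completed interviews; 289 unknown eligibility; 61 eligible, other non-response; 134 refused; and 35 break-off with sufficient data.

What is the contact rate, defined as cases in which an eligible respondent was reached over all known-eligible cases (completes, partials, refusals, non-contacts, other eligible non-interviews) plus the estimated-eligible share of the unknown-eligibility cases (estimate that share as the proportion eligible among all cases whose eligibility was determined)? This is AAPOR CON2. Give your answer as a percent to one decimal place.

Top → 345 + 35 + 134 + 61 = 575
Determined eligible → 345 + 35 + 134 + 252 + 61 = 827
e = 827 / (827 + 360) = 827 / 1187 = 0.6967
Eligible share of unknowns → 0.6967 × 289 = 201.35
Base → 827 + 201.35 = 1028.35
CON2 = 575 / 1028.35 = 0.5591

55.9%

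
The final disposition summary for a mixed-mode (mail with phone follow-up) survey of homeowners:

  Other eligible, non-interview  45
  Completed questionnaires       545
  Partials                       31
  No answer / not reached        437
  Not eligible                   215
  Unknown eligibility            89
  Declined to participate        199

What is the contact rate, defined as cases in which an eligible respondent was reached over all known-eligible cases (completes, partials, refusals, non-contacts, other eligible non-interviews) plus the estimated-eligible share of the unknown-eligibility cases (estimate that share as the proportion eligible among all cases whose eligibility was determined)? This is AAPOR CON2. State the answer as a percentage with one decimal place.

61.5%

Num → 545 + 31 + 199 + 45 = 820
Eligible (known) → 545 + 31 + 199 + 437 + 45 = 1257
e = 1257 / (1257 + 215) = 1257 / 1472 = 0.8539
e × U → 0.8539 × 89 = 76.00
Denominator → 1257 + 76.00 = 1333.00
CON2 = 820 / 1333.00 = 0.6152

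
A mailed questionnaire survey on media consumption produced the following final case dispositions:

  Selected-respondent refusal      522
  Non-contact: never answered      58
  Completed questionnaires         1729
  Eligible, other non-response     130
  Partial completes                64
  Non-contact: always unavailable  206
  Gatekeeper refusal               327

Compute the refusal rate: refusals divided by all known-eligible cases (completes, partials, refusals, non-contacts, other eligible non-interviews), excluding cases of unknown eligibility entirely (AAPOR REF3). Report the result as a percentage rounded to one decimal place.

Refusal or break-off = 327 + 522 = 849
Non-contacts = 58 + 206 = 264
Top = 849
Base = 1729 + 64 + 849 + 264 + 130 = 3036
REF3 = 849 / 3036 = 0.2796

28.0%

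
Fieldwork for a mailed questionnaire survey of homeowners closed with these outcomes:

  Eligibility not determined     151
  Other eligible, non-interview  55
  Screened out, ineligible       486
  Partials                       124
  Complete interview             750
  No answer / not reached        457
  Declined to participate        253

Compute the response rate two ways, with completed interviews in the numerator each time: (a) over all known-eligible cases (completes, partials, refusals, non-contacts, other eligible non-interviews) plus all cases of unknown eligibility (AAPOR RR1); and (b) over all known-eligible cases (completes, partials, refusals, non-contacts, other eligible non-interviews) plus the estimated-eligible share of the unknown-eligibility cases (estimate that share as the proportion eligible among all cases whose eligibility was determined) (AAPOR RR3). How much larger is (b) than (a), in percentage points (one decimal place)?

0.8

Numerator → 750
Base → 750 + 124 + 253 + 457 + 55 + 151 = 1790
RR1 = 750 / 1790 = 0.4190
Known eligible → 750 + 124 + 253 + 457 + 55 = 1639
e = 1639 / (1639 + 486) = 1639 / 2125 = 0.7713
Eligible share of unknowns → 0.7713 × 151 = 116.47
Base → 1639 + 116.47 = 1755.47
RR3 = 750 / 1755.47 = 0.4272
Difference = 42.72 − 41.90 = 0.82 percentage points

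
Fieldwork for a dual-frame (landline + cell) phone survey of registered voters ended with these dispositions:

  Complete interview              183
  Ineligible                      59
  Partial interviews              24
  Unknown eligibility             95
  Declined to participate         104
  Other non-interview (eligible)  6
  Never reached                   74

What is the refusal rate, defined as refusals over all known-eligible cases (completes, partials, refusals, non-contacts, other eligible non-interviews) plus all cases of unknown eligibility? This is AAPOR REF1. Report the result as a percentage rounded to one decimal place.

Num = 104
Base = 183 + 24 + 104 + 74 + 6 + 95 = 486
REF1 = 104 / 486 = 0.2140

21.4%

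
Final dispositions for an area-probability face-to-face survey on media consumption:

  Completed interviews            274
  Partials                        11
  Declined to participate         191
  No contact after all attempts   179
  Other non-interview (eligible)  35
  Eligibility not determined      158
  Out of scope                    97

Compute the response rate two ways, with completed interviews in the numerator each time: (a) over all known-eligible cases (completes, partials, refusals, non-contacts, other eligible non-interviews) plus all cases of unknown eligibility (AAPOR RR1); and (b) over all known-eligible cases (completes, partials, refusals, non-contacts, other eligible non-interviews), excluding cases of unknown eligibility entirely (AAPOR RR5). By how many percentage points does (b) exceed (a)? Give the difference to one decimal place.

7.4

Numerator: 274
Denominator: 274 + 11 + 191 + 179 + 35 + 158 = 848
RR1 = 274 / 848 = 0.3231
Denominator: 274 + 11 + 191 + 179 + 35 = 690
RR5 = 274 / 690 = 0.3971
Difference = 39.71 − 32.31 = 7.40 percentage points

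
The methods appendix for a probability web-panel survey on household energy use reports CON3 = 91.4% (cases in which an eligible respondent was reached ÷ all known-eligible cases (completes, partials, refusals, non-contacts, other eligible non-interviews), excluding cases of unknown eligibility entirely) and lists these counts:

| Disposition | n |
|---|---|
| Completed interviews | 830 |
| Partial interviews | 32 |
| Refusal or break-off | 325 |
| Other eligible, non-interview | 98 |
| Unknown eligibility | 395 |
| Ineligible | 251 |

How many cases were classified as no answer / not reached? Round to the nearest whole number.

121

Top: 830 + 32 + 325 + 98 = 1285
CON3 = 1285 / D = 0.914
D = 1285 / 0.914 = 1405.9
Remaining denominator categories sum to 1285
no answer / not reached = 1405.9 − 1285 ≈ 121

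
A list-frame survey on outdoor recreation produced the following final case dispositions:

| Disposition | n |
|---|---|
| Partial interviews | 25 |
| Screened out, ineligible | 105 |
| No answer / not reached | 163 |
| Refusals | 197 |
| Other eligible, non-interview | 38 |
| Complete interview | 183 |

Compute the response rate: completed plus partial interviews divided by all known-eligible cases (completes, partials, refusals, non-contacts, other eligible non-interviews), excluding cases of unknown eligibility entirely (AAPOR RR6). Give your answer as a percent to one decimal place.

34.3%

Numerator: 183 + 25 = 208
Denom: 183 + 25 + 197 + 163 + 38 = 606
RR6 = 208 / 606 = 0.3432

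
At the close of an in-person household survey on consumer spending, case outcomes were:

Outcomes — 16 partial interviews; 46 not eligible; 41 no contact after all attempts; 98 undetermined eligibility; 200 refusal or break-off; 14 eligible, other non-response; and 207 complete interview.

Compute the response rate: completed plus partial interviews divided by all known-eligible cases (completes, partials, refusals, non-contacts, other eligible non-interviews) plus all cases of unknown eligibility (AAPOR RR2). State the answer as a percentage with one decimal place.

Numerator → 207 + 16 = 223
Base → 207 + 16 + 200 + 41 + 14 + 98 = 576
RR2 = 223 / 576 = 0.3872

38.7%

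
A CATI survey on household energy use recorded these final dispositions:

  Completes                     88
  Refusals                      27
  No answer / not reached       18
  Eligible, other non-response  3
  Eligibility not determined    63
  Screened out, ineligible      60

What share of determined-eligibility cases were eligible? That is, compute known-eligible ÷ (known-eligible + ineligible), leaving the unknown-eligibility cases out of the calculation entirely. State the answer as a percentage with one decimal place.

69.4%

Eligible (known) = 88 + 27 + 18 + 3 = 136
e = 136 / (136 + 60) = 136 / 196 = 0.6939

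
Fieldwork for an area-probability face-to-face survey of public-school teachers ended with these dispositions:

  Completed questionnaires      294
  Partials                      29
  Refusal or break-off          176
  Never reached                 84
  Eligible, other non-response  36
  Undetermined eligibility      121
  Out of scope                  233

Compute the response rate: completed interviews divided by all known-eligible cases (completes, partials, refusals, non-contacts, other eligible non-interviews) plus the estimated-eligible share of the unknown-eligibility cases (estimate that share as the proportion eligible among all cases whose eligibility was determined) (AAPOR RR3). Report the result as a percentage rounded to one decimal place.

Numerator: 294
Known eligible: 294 + 29 + 176 + 84 + 36 = 619
e = 619 / (619 + 233) = 619 / 852 = 0.7265
Eligible share of unknowns: 0.7265 × 121 = 87.91
Denom: 619 + 87.91 = 706.91
RR3 = 294 / 706.91 = 0.4159

41.6%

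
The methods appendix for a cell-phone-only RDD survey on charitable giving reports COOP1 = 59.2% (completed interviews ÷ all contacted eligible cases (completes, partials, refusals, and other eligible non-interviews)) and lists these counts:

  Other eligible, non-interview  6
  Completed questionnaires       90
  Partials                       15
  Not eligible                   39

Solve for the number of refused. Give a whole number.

41

COOP1 = 90 / D = 0.592
D = 90 / 0.592 = 152.0
Other denominator terms total 111
refused = 152.0 − 111 ≈ 41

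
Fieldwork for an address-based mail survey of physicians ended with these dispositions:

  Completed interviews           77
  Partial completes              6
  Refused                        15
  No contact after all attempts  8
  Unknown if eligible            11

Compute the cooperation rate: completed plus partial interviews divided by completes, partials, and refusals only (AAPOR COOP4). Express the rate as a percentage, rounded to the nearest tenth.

Num: 77 + 6 = 83
Denom: 77 + 6 + 15 = 98
COOP4 = 83 / 98 = 0.8469

84.7%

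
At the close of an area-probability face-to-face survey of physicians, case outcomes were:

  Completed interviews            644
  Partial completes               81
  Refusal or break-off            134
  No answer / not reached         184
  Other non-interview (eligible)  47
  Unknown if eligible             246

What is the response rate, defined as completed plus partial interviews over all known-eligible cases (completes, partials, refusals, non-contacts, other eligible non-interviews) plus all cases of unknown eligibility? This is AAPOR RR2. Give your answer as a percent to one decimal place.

54.3%

Numerator = 644 + 81 = 725
Denominator = 644 + 81 + 134 + 184 + 47 + 246 = 1336
RR2 = 725 / 1336 = 0.5427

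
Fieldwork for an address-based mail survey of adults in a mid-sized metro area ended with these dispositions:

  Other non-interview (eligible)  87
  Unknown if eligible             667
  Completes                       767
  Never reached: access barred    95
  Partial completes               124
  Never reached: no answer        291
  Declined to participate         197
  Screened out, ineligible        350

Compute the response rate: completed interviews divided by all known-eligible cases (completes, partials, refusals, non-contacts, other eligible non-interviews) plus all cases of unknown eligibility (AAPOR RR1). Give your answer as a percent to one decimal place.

34.4%

No contact after all attempts = 291 + 95 = 386
Numerator: 767
Denom: 767 + 124 + 197 + 386 + 87 + 667 = 2228
RR1 = 767 / 2228 = 0.3443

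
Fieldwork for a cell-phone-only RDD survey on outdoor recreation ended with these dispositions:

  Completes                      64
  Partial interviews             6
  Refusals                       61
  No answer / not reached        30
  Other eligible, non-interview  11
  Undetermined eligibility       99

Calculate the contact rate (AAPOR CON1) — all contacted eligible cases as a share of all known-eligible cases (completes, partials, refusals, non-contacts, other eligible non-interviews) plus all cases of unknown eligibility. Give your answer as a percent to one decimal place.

52.4%

Top: 64 + 6 + 61 + 11 = 142
Denom: 64 + 6 + 61 + 30 + 11 + 99 = 271
CON1 = 142 / 271 = 0.5240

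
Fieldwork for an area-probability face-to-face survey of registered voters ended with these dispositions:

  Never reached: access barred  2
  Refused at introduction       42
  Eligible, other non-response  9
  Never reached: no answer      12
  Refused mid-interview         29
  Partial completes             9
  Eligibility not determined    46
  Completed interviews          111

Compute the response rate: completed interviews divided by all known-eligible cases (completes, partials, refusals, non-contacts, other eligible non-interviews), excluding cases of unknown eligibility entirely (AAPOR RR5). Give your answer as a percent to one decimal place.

51.9%

Refused = 42 + 29 = 71
No answer / not reached = 12 + 2 = 14
Numerator → 111
Denom → 111 + 9 + 71 + 14 + 9 = 214
RR5 = 111 / 214 = 0.5187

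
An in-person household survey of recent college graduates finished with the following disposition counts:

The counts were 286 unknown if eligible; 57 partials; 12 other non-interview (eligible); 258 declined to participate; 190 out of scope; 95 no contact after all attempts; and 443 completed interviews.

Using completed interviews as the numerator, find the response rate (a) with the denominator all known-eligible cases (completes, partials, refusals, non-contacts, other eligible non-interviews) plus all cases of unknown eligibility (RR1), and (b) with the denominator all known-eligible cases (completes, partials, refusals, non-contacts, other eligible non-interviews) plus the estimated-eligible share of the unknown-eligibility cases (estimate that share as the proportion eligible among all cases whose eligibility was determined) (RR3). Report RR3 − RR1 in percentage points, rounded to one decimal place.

1.8

Numerator → 443
Denominator → 443 + 57 + 258 + 95 + 12 + 286 = 1151
RR1 = 443 / 1151 = 0.3849
Known eligible → 443 + 57 + 258 + 95 + 12 = 865
e = 865 / (865 + 190) = 865 / 1055 = 0.8199
Eligible share of unknowns → 0.8199 × 286 = 234.49
Denominator → 865 + 234.49 = 1099.49
RR3 = 443 / 1099.49 = 0.4029
Difference = 40.29 − 38.49 = 1.80 percentage points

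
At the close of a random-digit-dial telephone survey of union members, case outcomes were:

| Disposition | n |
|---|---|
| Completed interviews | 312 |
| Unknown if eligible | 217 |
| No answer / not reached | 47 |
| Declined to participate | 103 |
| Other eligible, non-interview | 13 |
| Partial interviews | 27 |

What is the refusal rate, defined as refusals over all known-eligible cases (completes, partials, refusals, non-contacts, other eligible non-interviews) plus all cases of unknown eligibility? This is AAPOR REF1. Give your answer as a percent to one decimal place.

Numerator → 103
Base → 312 + 27 + 103 + 47 + 13 + 217 = 719
REF1 = 103 / 719 = 0.1433

14.3%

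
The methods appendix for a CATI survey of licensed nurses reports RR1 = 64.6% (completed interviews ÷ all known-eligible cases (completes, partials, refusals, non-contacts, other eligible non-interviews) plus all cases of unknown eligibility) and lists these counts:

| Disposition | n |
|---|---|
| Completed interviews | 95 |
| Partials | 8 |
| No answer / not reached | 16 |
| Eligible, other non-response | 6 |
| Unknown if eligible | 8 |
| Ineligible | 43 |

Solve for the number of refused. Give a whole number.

RR1 = 95 / D = 0.646
D = 95 / 0.646 = 147.1
Remaining denominator categories sum to 133
refused = 147.1 − 133 ≈ 14

14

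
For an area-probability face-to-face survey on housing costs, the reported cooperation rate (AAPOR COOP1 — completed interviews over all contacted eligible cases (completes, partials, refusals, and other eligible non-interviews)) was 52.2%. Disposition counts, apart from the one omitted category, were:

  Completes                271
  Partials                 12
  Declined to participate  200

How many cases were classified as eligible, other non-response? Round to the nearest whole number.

COOP1 = 271 / D = 0.522
D = 271 / 0.522 = 519.2
Remaining denominator categories sum to 483
eligible, other non-response = 519.2 − 483 ≈ 36

36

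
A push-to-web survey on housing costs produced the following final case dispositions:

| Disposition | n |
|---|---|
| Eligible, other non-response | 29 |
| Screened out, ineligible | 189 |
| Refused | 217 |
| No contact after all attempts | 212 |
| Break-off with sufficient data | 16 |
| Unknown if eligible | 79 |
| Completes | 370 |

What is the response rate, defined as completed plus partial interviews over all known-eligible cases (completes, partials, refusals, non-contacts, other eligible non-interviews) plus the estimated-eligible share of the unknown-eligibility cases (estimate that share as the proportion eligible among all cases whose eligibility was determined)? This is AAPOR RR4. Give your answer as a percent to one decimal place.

Numerator → 370 + 16 = 386
Determined eligible → 370 + 16 + 217 + 212 + 29 = 844
e = 844 / (844 + 189) = 844 / 1033 = 0.8170
Estimated eligible among unknowns → 0.8170 × 79 = 64.54
Base → 844 + 64.54 = 908.54
RR4 = 386 / 908.54 = 0.4249

42.5%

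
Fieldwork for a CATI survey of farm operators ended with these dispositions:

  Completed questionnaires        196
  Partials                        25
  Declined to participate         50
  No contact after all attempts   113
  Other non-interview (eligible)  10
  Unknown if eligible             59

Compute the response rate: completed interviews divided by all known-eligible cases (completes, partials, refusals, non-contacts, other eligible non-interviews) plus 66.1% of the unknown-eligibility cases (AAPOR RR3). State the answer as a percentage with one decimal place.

45.3%

Numerator → 196
Known eligible → 196 + 25 + 50 + 113 + 10 = 394
Estimated eligible among unknowns → 0.6610 × 59 = 39.00
Denom → 394 + 39.00 = 433.00
RR3 = 196 / 433.00 = 0.4527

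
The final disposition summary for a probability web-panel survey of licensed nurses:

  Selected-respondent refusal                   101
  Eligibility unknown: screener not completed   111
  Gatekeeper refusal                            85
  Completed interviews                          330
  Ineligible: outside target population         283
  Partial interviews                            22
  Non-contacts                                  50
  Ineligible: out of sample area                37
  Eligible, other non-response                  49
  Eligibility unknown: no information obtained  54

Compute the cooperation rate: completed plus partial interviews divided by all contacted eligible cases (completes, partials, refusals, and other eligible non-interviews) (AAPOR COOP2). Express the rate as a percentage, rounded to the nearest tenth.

60.0%

Refusals = 85 + 101 = 186
Unknown eligibility = 111 + 54 = 165
Not eligible = 283 + 37 = 320
Num = 330 + 22 = 352
Denom = 330 + 22 + 186 + 49 = 587
COOP2 = 352 / 587 = 0.5997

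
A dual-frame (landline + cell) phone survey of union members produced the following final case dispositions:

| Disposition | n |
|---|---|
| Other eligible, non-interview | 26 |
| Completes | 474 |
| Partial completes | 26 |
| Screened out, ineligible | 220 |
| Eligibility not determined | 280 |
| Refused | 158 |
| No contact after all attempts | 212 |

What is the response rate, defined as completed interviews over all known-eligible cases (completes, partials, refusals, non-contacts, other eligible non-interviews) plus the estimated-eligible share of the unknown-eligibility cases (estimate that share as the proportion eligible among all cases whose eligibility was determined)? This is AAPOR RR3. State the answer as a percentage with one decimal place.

Top: 474
Known eligible: 474 + 26 + 158 + 212 + 26 = 896
e = 896 / (896 + 220) = 896 / 1116 = 0.8029
e × U: 0.8029 × 280 = 224.81
Base: 896 + 224.81 = 1120.81
RR3 = 474 / 1120.81 = 0.4229

42.3%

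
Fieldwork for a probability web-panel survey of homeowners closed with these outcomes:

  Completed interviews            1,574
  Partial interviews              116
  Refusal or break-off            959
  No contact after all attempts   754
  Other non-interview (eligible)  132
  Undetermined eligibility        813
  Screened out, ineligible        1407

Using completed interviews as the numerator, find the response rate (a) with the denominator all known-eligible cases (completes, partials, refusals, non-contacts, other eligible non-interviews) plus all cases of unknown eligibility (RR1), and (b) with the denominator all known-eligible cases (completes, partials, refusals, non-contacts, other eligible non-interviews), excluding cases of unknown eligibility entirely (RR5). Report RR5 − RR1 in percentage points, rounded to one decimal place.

8.3

Num = 1574
Denom = 1574 + 116 + 959 + 754 + 132 + 813 = 4348
RR1 = 1574 / 4348 = 0.3620
Denom = 1574 + 116 + 959 + 754 + 132 = 3535
RR5 = 1574 / 3535 = 0.4453
Difference = 44.53 − 36.20 = 8.33 percentage points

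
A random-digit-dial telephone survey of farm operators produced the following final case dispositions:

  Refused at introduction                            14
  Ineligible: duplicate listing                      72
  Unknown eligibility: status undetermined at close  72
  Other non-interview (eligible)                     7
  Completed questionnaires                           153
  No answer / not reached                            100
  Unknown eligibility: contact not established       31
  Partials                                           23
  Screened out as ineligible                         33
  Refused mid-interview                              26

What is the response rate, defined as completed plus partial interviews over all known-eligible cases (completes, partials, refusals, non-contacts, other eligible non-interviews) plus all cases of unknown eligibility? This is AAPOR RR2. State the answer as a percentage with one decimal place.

41.3%

Refusals = 14 + 26 = 40
Undetermined eligibility = 31 + 72 = 103
Out of scope = 33 + 72 = 105
Num = 153 + 23 = 176
Denom = 153 + 23 + 40 + 100 + 7 + 103 = 426
RR2 = 176 / 426 = 0.4131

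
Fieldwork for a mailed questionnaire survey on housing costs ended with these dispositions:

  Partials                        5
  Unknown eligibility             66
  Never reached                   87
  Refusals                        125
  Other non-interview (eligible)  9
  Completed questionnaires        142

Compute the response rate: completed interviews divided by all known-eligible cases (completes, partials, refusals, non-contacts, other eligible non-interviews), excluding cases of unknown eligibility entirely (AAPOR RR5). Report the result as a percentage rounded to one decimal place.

38.6%

Num → 142
Base → 142 + 5 + 125 + 87 + 9 = 368
RR5 = 142 / 368 = 0.3859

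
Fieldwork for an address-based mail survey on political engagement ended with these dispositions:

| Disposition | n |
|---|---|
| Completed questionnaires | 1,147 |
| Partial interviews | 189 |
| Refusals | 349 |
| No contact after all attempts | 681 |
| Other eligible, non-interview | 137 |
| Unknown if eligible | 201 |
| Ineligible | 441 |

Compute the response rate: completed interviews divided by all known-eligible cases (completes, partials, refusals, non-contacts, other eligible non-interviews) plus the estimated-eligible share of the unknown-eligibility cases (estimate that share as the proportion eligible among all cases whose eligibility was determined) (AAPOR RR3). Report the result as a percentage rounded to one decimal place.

Num: 1147
Known eligible: 1147 + 189 + 349 + 681 + 137 = 2503
e = 2503 / (2503 + 441) = 2503 / 2944 = 0.8502
e × U: 0.8502 × 201 = 170.89
Denom: 2503 + 170.89 = 2673.89
RR3 = 1147 / 2673.89 = 0.4290

42.9%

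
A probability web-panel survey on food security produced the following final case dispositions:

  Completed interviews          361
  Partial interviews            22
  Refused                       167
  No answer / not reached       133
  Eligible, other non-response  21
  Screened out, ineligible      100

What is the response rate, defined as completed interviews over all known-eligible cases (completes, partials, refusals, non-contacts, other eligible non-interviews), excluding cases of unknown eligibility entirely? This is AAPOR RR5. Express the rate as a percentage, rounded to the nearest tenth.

51.3%

Top → 361
Base → 361 + 22 + 167 + 133 + 21 = 704
RR5 = 361 / 704 = 0.5128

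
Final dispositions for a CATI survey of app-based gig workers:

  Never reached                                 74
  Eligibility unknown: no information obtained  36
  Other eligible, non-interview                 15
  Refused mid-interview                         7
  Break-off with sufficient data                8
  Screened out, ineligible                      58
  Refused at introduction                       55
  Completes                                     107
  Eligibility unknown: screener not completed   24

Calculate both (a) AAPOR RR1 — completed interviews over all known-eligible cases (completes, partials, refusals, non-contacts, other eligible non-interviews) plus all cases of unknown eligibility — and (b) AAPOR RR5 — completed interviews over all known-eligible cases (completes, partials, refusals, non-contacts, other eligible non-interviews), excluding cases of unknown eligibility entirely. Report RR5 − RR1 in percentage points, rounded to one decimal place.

Declined to participate = 55 + 7 = 62
Eligibility not determined = 24 + 36 = 60
Top: 107
Denom: 107 + 8 + 62 + 74 + 15 + 60 = 326
RR1 = 107 / 326 = 0.3282
Denom: 107 + 8 + 62 + 74 + 15 = 266
RR5 = 107 / 266 = 0.4023
Difference = 40.23 − 32.82 = 7.41 percentage points

7.4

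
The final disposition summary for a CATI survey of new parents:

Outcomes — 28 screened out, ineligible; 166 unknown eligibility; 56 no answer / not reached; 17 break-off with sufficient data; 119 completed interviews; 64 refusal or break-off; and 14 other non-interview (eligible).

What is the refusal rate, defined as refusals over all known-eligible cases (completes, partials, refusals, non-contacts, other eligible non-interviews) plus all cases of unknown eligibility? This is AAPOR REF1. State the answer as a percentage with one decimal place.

Numerator = 64
Denominator = 119 + 17 + 64 + 56 + 14 + 166 = 436
REF1 = 64 / 436 = 0.1468

14.7%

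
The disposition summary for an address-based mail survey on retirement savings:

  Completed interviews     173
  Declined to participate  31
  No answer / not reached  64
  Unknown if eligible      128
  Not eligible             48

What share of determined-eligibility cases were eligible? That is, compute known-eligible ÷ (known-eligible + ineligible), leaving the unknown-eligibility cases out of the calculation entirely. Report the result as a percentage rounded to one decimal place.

Eligible (known) = 173 + 31 + 64 = 268
e = 268 / (268 + 48) = 268 / 316 = 0.8481

84.8%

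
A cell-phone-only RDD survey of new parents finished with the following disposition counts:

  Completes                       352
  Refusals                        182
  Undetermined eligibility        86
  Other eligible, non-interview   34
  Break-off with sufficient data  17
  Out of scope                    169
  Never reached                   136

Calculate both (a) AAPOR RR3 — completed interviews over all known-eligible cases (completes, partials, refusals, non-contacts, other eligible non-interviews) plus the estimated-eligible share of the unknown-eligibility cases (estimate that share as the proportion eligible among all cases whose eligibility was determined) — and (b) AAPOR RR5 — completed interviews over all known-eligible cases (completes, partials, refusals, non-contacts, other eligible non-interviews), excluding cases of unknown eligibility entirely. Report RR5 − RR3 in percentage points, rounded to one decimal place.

4.3

Top = 352
Known eligible = 352 + 17 + 182 + 136 + 34 = 721
e = 721 / (721 + 169) = 721 / 890 = 0.8101
Estimated eligible among unknowns = 0.8101 × 86 = 69.67
Base = 721 + 69.67 = 790.67
RR3 = 352 / 790.67 = 0.4452
Base = 352 + 17 + 182 + 136 + 34 = 721
RR5 = 352 / 721 = 0.4882
Difference = 48.82 − 44.52 = 4.30 percentage points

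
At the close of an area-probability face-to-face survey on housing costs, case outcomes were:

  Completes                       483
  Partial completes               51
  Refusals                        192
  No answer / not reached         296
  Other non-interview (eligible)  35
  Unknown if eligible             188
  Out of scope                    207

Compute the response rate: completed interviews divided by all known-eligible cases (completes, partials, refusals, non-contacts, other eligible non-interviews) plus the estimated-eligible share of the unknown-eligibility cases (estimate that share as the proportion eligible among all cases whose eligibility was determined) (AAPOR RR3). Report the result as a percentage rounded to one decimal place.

39.8%

Numerator → 483
Determined eligible → 483 + 51 + 192 + 296 + 35 = 1057
e = 1057 / (1057 + 207) = 1057 / 1264 = 0.8362
e × U → 0.8362 × 188 = 157.21
Denominator → 1057 + 157.21 = 1214.21
RR3 = 483 / 1214.21 = 0.3978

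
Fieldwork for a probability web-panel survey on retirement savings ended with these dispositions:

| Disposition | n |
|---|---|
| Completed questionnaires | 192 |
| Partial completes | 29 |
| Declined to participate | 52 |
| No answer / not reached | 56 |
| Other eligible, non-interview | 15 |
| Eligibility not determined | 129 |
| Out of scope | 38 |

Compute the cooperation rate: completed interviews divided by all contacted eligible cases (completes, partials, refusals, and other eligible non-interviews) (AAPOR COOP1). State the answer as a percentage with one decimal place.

66.7%

Num = 192
Base = 192 + 29 + 52 + 15 = 288
COOP1 = 192 / 288 = 0.6667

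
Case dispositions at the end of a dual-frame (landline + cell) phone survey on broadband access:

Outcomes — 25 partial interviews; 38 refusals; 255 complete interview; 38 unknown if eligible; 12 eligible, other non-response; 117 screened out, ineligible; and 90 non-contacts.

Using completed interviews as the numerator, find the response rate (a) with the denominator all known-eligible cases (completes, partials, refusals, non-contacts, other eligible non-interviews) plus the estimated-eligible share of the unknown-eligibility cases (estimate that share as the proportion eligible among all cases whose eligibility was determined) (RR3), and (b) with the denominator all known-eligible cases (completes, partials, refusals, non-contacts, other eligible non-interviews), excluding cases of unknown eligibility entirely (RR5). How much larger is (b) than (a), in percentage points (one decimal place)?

Num = 255
Eligible (known) = 255 + 25 + 38 + 90 + 12 = 420
e = 420 / (420 + 117) = 420 / 537 = 0.7821
e × U = 0.7821 × 38 = 29.72
Base = 420 + 29.72 = 449.72
RR3 = 255 / 449.72 = 0.5670
Base = 255 + 25 + 38 + 90 + 12 = 420
RR5 = 255 / 420 = 0.6071
Difference = 60.71 − 56.70 = 4.01 percentage points

4.0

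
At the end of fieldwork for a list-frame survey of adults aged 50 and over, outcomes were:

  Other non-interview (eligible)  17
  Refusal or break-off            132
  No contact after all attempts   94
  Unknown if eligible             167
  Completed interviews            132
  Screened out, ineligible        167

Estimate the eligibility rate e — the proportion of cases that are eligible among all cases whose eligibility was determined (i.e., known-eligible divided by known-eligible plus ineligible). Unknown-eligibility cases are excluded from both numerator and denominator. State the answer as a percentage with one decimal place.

Known eligible = 132 + 132 + 94 + 17 = 375
e = 375 / (375 + 167) = 375 / 542 = 0.6919

69.2%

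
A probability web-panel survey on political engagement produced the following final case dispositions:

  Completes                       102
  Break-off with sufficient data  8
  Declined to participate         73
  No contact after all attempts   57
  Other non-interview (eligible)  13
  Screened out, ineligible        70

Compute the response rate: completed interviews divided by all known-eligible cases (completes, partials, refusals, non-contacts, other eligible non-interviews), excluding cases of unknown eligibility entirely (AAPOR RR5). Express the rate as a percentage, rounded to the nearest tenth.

40.3%

Numerator → 102
Denom → 102 + 8 + 73 + 57 + 13 = 253
RR5 = 102 / 253 = 0.4032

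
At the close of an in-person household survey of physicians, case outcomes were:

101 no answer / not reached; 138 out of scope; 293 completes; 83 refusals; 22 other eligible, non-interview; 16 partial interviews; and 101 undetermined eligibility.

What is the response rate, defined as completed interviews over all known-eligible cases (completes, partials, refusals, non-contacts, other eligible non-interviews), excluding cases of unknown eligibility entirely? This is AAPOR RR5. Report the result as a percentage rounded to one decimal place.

56.9%

Num = 293
Base = 293 + 16 + 83 + 101 + 22 = 515
RR5 = 293 / 515 = 0.5689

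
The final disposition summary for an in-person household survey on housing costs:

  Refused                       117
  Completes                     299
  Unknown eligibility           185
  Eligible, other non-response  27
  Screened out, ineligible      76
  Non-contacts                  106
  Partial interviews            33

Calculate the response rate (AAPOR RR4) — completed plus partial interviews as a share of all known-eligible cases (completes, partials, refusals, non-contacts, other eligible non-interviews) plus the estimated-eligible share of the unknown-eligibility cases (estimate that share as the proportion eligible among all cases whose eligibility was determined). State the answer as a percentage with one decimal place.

Numerator = 299 + 33 = 332
Eligible (known) = 299 + 33 + 117 + 106 + 27 = 582
e = 582 / (582 + 76) = 582 / 658 = 0.8845
Estimated eligible among unknowns = 0.8845 × 185 = 163.63
Base = 582 + 163.63 = 745.63
RR4 = 332 / 745.63 = 0.4453

44.5%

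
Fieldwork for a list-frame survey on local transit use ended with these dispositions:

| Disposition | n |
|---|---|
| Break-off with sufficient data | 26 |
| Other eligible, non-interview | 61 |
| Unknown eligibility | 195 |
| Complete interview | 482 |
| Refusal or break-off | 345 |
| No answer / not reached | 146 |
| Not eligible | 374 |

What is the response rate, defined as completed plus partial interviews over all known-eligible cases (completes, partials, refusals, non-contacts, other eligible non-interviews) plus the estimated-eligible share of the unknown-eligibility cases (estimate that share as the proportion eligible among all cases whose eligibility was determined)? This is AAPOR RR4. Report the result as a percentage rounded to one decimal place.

42.2%

Top → 482 + 26 = 508
Known eligible → 482 + 26 + 345 + 146 + 61 = 1060
e = 1060 / (1060 + 374) = 1060 / 1434 = 0.7392
Estimated eligible among unknowns → 0.7392 × 195 = 144.14
Denom → 1060 + 144.14 = 1204.14
RR4 = 508 / 1204.14 = 0.4219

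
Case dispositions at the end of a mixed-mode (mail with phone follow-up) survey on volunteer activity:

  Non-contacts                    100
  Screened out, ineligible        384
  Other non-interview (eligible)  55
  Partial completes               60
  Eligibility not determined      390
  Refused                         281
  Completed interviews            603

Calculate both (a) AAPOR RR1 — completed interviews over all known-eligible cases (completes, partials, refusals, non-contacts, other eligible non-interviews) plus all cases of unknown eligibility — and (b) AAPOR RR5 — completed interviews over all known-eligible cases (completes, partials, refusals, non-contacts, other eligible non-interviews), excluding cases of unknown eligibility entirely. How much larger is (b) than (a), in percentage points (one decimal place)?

Num: 603
Denom: 603 + 60 + 281 + 100 + 55 + 390 = 1489
RR1 = 603 / 1489 = 0.4050
Denom: 603 + 60 + 281 + 100 + 55 = 1099
RR5 = 603 / 1099 = 0.5487
Difference = 54.87 − 40.50 = 14.37 percentage points

14.4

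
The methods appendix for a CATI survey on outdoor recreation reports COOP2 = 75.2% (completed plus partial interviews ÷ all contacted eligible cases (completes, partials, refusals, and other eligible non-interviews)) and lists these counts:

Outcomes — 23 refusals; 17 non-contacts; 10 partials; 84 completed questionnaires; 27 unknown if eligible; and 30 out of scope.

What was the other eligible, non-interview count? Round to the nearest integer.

Num: 84 + 10 = 94
COOP2 = 94 / D = 0.752
D = 94 / 0.752 = 125.0
Remaining denominator categories sum to 117
other eligible, non-interview = 125.0 − 117 ≈ 8

8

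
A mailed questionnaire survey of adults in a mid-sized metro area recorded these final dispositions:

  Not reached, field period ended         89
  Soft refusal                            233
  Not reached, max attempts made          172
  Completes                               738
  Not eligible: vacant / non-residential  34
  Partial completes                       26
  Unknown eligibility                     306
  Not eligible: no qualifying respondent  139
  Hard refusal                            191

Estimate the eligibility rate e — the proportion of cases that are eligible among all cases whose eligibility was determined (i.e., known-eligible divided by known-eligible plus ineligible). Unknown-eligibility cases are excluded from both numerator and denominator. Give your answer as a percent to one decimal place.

Refusals = 191 + 233 = 424
Non-contacts = 89 + 172 = 261
Out of scope = 139 + 34 = 173
Known eligible → 738 + 26 + 424 + 261 = 1449
e = 1449 / (1449 + 173) = 1449 / 1622 = 0.8933

89.3%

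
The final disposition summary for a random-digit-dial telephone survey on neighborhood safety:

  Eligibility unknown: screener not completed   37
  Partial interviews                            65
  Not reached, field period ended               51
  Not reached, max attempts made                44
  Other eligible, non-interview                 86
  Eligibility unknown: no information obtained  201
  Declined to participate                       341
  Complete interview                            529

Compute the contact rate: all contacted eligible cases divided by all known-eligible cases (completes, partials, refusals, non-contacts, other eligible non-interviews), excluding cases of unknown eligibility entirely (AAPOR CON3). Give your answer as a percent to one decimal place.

No contact after all attempts = 51 + 44 = 95
Eligibility not determined = 37 + 201 = 238
Top = 529 + 65 + 341 + 86 = 1021
Denominator = 529 + 65 + 341 + 95 + 86 = 1116
CON3 = 1021 / 1116 = 0.9149

91.5%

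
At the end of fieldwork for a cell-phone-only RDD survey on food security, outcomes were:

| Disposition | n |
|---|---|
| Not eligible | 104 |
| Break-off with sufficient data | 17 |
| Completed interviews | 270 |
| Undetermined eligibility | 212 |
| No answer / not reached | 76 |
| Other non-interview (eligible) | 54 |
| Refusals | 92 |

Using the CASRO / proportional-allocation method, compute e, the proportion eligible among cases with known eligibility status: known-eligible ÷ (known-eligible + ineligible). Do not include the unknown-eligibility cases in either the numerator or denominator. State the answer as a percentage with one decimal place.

Known eligible: 270 + 17 + 92 + 76 + 54 = 509
e = 509 / (509 + 104) = 509 / 613 = 0.8303

83.0%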